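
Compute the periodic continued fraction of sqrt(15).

[3; (1, 6)]

Write x_i = (sqrt(15) + m_i)/d_i with (m_0, d_0) = (0, 1). a_0 = floor(sqrt(15)) = 3, since 3^2 = 9 <= 15 < 16 = 4^2.
Iterate m_{i+1} = d_i*a_i - m_i, d_{i+1} = (15 - m_{i+1}^2)/d_i, a_{i+1} = floor((a_0 + m_{i+1})/d_{i+1}):
  m_1 = 1*3 - 0 = 3, d_1 = (15 - 3^2)/1 = 6/1 = 6, a_1 = floor((3 + 3)/6) = 1.
  m_2 = 6*1 - 3 = 3, d_2 = (15 - 3^2)/6 = 6/6 = 1, a_2 = floor((3 + 3)/1) = 6.
  m_3 = 1*6 - 3 = 3, d_3 = (15 - 3^2)/1 = 6/1 = 6: (m_3, d_3) = (m_1, d_1) = (3, 6), so from here the quotients repeat a_1, a_2; the period length is 2.
Hence the expansion of sqrt(15) is a_0 = 3 followed by the repeating block 1, 6 (period 2).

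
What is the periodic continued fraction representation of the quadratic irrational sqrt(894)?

[29; (1, 8, 1, 58)]

Write x_i = (sqrt(894) + m_i)/d_i with (m_0, d_0) = (0, 1). a_0 = floor(sqrt(894)) = 29, since 29^2 = 841 <= 894 < 900 = 30^2.
Iterate m_{i+1} = d_i*a_i - m_i, d_{i+1} = (894 - m_{i+1}^2)/d_i, a_{i+1} = floor((a_0 + m_{i+1})/d_{i+1}):
  m_1 = 1*29 - 0 = 29, d_1 = (894 - 29^2)/1 = 53/1 = 53, a_1 = floor((29 + 29)/53) = 1.
  m_2 = 53*1 - 29 = 24, d_2 = (894 - 24^2)/53 = 318/53 = 6, a_2 = floor((29 + 24)/6) = 8.
  m_3 = 6*8 - 24 = 24, d_3 = (894 - 24^2)/6 = 318/6 = 53, a_3 = floor((29 + 24)/53) = 1.
  m_4 = 53*1 - 24 = 29, d_4 = (894 - 29^2)/53 = 53/53 = 1, a_4 = floor((29 + 29)/1) = 58.
  m_5 = 1*58 - 29 = 29, d_5 = (894 - 29^2)/1 = 53/1 = 53: (m_5, d_5) = (m_1, d_1) = (29, 53), so from here the quotients repeat a_1, ..., a_4; the period length is 4.
Hence the expansion of sqrt(894) is a_0 = 29 followed by the repeating block 1, 8, 1, 58 (period 4).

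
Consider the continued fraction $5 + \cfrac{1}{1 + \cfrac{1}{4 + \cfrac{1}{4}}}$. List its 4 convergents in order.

5/1, 6/1, 29/5, 122/21

Using the convergent recurrence p_i = a_i*p_{i-1} + p_{i-2}, q_i = a_i*q_{i-1} + q_{i-2} with p_{-2}=0, p_{-1}=1, q_{-2}=1, q_{-1}=0:
  i=0: a_0=5, p_0 = 5*1 + 0 = 5, q_0 = 5*0 + 1 = 1.
  i=1: a_1=1, p_1 = 1*5 + 1 = 6, q_1 = 1*1 + 0 = 1.
  i=2: a_2=4, p_2 = 4*6 + 5 = 29, q_2 = 4*1 + 1 = 5.
  i=3: a_3=4, p_3 = 4*29 + 6 = 122, q_3 = 4*5 + 1 = 21.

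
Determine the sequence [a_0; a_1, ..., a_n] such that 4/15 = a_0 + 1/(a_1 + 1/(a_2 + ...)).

Run the Euclidean algorithm on 4 and 15; the successive quotients are the partial quotients a_0, a_1, ... (each step inverts the fractional part left over by the previous one):
  4 = 0*15 + 4, so a_0 = 0.
  15 = 3*4 + 3, so a_1 = 3.
  4 = 1*3 + 1, so a_2 = 1.
  3 = 3*1 + 0, so a_3 = 3.
The remainder reaches 0 after 4 divisions, so the expansion has 4 partial quotients, read off in order.

[0; 3, 1, 3]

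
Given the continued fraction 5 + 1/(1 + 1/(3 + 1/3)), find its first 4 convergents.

Using the convergent recurrence p_i = a_i*p_{i-1} + p_{i-2}, q_i = a_i*q_{i-1} + q_{i-2} with p_{-2}=0, p_{-1}=1, q_{-2}=1, q_{-1}=0:
  i=0: a_0=5, p_0 = 5*1 + 0 = 5, q_0 = 5*0 + 1 = 1.
  i=1: a_1=1, p_1 = 1*5 + 1 = 6, q_1 = 1*1 + 0 = 1.
  i=2: a_2=3, p_2 = 3*6 + 5 = 23, q_2 = 3*1 + 1 = 4.
  i=3: a_3=3, p_3 = 3*23 + 6 = 75, q_3 = 3*4 + 1 = 13.

5/1, 6/1, 23/4, 75/13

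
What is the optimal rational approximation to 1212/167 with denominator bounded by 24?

Expand x = 1212/167 as a continued fraction with the Euclidean algorithm:
  1212 = 7*167 + 43, so a_0 = 7.
  167 = 3*43 + 38, so a_1 = 3.
  43 = 1*38 + 5, so a_2 = 1.
  38 = 7*5 + 3, so a_3 = 7.
  5 = 1*3 + 2, so a_4 = 1.
  3 = 1*2 + 1, so a_5 = 1.
  2 = 2*1 + 0, so a_6 = 2.
so x = [7; 3, 1, 7, 1, 1, 2].
Convergents (p_i = a_i*p_{i-1} + p_{i-2}, q_i = a_i*q_{i-1} + q_{i-2} with p_{-2}=0, p_{-1}=1, q_{-2}=1, q_{-1}=0), until the denominator exceeds 24:
  i=0: a_0=7, p_0 = 7*1 + 0 = 7, q_0 = 7*0 + 1 = 1.
  i=1: a_1=3, p_1 = 3*7 + 1 = 22, q_1 = 3*1 + 0 = 3.
  i=2: a_2=1, p_2 = 1*22 + 7 = 29, q_2 = 1*3 + 1 = 4.
  i=3: a_3=7, p_3 = 7*29 + 22 = 225, q_3 = 7*4 + 3 = 31.
q_3 = 31 > 24, so the last convergent with denominator <= 24 is p_2/q_2 = 29/4.
The closest fraction with denominator <= 24 is either p_2/q_2 or the intermediate fraction (k*p_2 + p_1)/(k*q_2 + q_1) with the largest k >= 1 whose denominator stays <= 24; these approach x as k grows, and every other convergent or intermediate fraction in range is farther away.
Largest k: floor((24 - q_1)/q_2) = floor((24 - 3)/4) = 5.
That gives (5*29 + 22)/(5*4 + 3) = 167/23.
Compare the errors: |x - 29/4| = |1212*4 - 29*167|/(167*4) = 5/668, and |x - 167/23| = |1212*23 - 167*167|/(167*23) = 13/3841.
Cross-multiplying, 13*668 = 8684 < 19205 = 5*3841, so 13/3841 is smaller: the intermediate fraction 167/23 is closer to x than 29/4.

167/23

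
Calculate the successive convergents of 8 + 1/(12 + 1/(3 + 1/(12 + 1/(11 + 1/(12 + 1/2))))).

8/1, 97/12, 299/37, 3685/456, 40834/5053, 493693/61092, 1028220/127237

Using the convergent recurrence p_i = a_i*p_{i-1} + p_{i-2}, q_i = a_i*q_{i-1} + q_{i-2} with p_{-2}=0, p_{-1}=1, q_{-2}=1, q_{-1}=0:
  i=0: a_0=8, p_0 = 8*1 + 0 = 8, q_0 = 8*0 + 1 = 1.
  i=1: a_1=12, p_1 = 12*8 + 1 = 97, q_1 = 12*1 + 0 = 12.
  i=2: a_2=3, p_2 = 3*97 + 8 = 299, q_2 = 3*12 + 1 = 37.
  i=3: a_3=12, p_3 = 12*299 + 97 = 3685, q_3 = 12*37 + 12 = 456.
  i=4: a_4=11, p_4 = 11*3685 + 299 = 40834, q_4 = 11*456 + 37 = 5053.
  i=5: a_5=12, p_5 = 12*40834 + 3685 = 493693, q_5 = 12*5053 + 456 = 61092.
  i=6: a_6=2, p_6 = 2*493693 + 40834 = 1028220, q_6 = 2*61092 + 5053 = 127237.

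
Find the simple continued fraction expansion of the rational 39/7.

Run the Euclidean algorithm on 39 and 7; the successive quotients are the partial quotients a_0, a_1, ... (each step inverts the fractional part left over by the previous one):
  39 = 5*7 + 4, so a_0 = 5.
  7 = 1*4 + 3, so a_1 = 1.
  4 = 1*3 + 1, so a_2 = 1.
  3 = 3*1 + 0, so a_3 = 3.
The remainder reaches 0 after 4 divisions, so the expansion has 4 partial quotients, read off in order.

[5; 1, 1, 3]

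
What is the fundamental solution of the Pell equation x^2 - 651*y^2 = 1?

(x, y) = (1735, 68)

First expand sqrt(651) as a continued fraction. With x_i = (sqrt(651) + m_i)/d_i and (m_0, d_0) = (0, 1): a_0 = floor(sqrt(651)) = 25, since 25^2 = 625 <= 651 < 676 = 26^2.
Iterate m_{i+1} = d_i*a_i - m_i, d_{i+1} = (651 - m_{i+1}^2)/d_i, a_{i+1} = floor((a_0 + m_{i+1})/d_{i+1}):
  m_1 = 1*25 - 0 = 25, d_1 = (651 - 25^2)/1 = 26/1 = 26, a_1 = floor((25 + 25)/26) = 1.
  m_2 = 26*1 - 25 = 1, d_2 = (651 - 1^2)/26 = 650/26 = 25, a_2 = floor((25 + 1)/25) = 1.
  m_3 = 25*1 - 1 = 24, d_3 = (651 - 24^2)/25 = 75/25 = 3, a_3 = floor((25 + 24)/3) = 16.
  m_4 = 3*16 - 24 = 24, d_4 = (651 - 24^2)/3 = 75/3 = 25, a_4 = floor((25 + 24)/25) = 1.
  m_5 = 25*1 - 24 = 1, d_5 = (651 - 1^2)/25 = 650/25 = 26, a_5 = floor((25 + 1)/26) = 1.
  m_6 = 26*1 - 1 = 25, d_6 = (651 - 25^2)/26 = 26/26 = 1, a_6 = floor((25 + 25)/1) = 50.
  m_7 = 1*50 - 25 = 25, d_7 = (651 - 25^2)/1 = 26/1 = 26: (m_7, d_7) = (m_1, d_1) = (25, 26), so from here the quotients repeat a_1, ..., a_6; the period length is 6.
So sqrt(651) = [25; (1, 1, 16, 1, 1, 50)] with period length k = 6.
k is even, so the fundamental solution of x^2 - 651y^2 = 1 is (p_{k-1}, q_{k-1}) = (p_5, q_5); compute convergents through index 5.
Convergents (p_i = a_i*p_{i-1} + p_{i-2}, q_i = a_i*q_{i-1} + q_{i-2} with p_{-2}=0, p_{-1}=1, q_{-2}=1, q_{-1}=0):
  i=0: a_0=25, p_0 = 25*1 + 0 = 25, q_0 = 25*0 + 1 = 1.
  i=1: a_1=1, p_1 = 1*25 + 1 = 26, q_1 = 1*1 + 0 = 1.
  i=2: a_2=1, p_2 = 1*26 + 25 = 51, q_2 = 1*1 + 1 = 2.
  i=3: a_3=16, p_3 = 16*51 + 26 = 842, q_3 = 16*2 + 1 = 33.
  i=4: a_4=1, p_4 = 1*842 + 51 = 893, q_4 = 1*33 + 2 = 35.
  i=5: a_5=1, p_5 = 1*893 + 842 = 1735, q_5 = 1*35 + 33 = 68.
Check: 1735^2 - 651*68^2 = 3010225 - 3010224 = 1, so (x, y) = (1735, 68) solves the equation, and by the theorem it is the least positive solution.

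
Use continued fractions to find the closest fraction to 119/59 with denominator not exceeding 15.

2/1

Expand x = 119/59 as a continued fraction with the Euclidean algorithm:
  119 = 2*59 + 1, so a_0 = 2.
  59 = 59*1 + 0, so a_1 = 59.
so x = [2; 59].
Convergents (p_i = a_i*p_{i-1} + p_{i-2}, q_i = a_i*q_{i-1} + q_{i-2} with p_{-2}=0, p_{-1}=1, q_{-2}=1, q_{-1}=0), until the denominator exceeds 15:
  i=0: a_0=2, p_0 = 2*1 + 0 = 2, q_0 = 2*0 + 1 = 1.
  i=1: a_1=59, p_1 = 59*2 + 1 = 119, q_1 = 59*1 + 0 = 59.
q_1 = 59 > 15, so the last convergent with denominator <= 15 is p_0/q_0 = 2/1.
The closest fraction with denominator <= 15 is either p_0/q_0 or the intermediate fraction (k*p_0 + p_{-1})/(k*q_0 + q_{-1}) with the largest k >= 1 whose denominator stays <= 15; these approach x as k grows, and every other convergent or intermediate fraction in range is farther away.
Largest k: floor((15 - q_{-1})/q_0) = floor((15 - 0)/1) = 15 (using the seeds p_{-1} = 1, q_{-1} = 0).
That gives (15*2 + 1)/(15*1 + 0) = 31/15.
Compare the errors: |x - 2/1| = |119*1 - 2*59|/(59*1) = 1/59, and |x - 31/15| = |119*15 - 31*59|/(59*15) = 44/885.
Cross-multiplying, 1*885 = 885 < 2596 = 44*59, so 1/59 is smaller: the convergent 2/1 is closer to x than 31/15.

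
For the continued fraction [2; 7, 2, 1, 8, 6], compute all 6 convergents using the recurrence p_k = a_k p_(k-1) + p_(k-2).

2/1, 15/7, 32/15, 47/22, 408/191, 2495/1168

Using the convergent recurrence p_i = a_i*p_{i-1} + p_{i-2}, q_i = a_i*q_{i-1} + q_{i-2} with p_{-2}=0, p_{-1}=1, q_{-2}=1, q_{-1}=0:
  i=0: a_0=2, p_0 = 2*1 + 0 = 2, q_0 = 2*0 + 1 = 1.
  i=1: a_1=7, p_1 = 7*2 + 1 = 15, q_1 = 7*1 + 0 = 7.
  i=2: a_2=2, p_2 = 2*15 + 2 = 32, q_2 = 2*7 + 1 = 15.
  i=3: a_3=1, p_3 = 1*32 + 15 = 47, q_3 = 1*15 + 7 = 22.
  i=4: a_4=8, p_4 = 8*47 + 32 = 408, q_4 = 8*22 + 15 = 191.
  i=5: a_5=6, p_5 = 6*408 + 47 = 2495, q_5 = 6*191 + 22 = 1168.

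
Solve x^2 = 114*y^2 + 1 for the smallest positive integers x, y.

(x, y) = (1025, 96)

First expand sqrt(114) as a continued fraction. With x_i = (sqrt(114) + m_i)/d_i and (m_0, d_0) = (0, 1): a_0 = floor(sqrt(114)) = 10, since 10^2 = 100 <= 114 < 121 = 11^2.
Iterate m_{i+1} = d_i*a_i - m_i, d_{i+1} = (114 - m_{i+1}^2)/d_i, a_{i+1} = floor((a_0 + m_{i+1})/d_{i+1}):
  m_1 = 1*10 - 0 = 10, d_1 = (114 - 10^2)/1 = 14/1 = 14, a_1 = floor((10 + 10)/14) = 1.
  m_2 = 14*1 - 10 = 4, d_2 = (114 - 4^2)/14 = 98/14 = 7, a_2 = floor((10 + 4)/7) = 2.
  m_3 = 7*2 - 4 = 10, d_3 = (114 - 10^2)/7 = 14/7 = 2, a_3 = floor((10 + 10)/2) = 10.
  m_4 = 2*10 - 10 = 10, d_4 = (114 - 10^2)/2 = 14/2 = 7, a_4 = floor((10 + 10)/7) = 2.
  m_5 = 7*2 - 10 = 4, d_5 = (114 - 4^2)/7 = 98/7 = 14, a_5 = floor((10 + 4)/14) = 1.
  m_6 = 14*1 - 4 = 10, d_6 = (114 - 10^2)/14 = 14/14 = 1, a_6 = floor((10 + 10)/1) = 20.
  m_7 = 1*20 - 10 = 10, d_7 = (114 - 10^2)/1 = 14/1 = 14: (m_7, d_7) = (m_1, d_1) = (10, 14), so from here the quotients repeat a_1, ..., a_6; the period length is 6.
So sqrt(114) = [10; (1, 2, 10, 2, 1, 20)] with period length k = 6.
k is even, so the fundamental solution of x^2 - 114y^2 = 1 is (p_{k-1}, q_{k-1}) = (p_5, q_5); compute convergents through index 5.
Convergents (p_i = a_i*p_{i-1} + p_{i-2}, q_i = a_i*q_{i-1} + q_{i-2} with p_{-2}=0, p_{-1}=1, q_{-2}=1, q_{-1}=0):
  i=0: a_0=10, p_0 = 10*1 + 0 = 10, q_0 = 10*0 + 1 = 1.
  i=1: a_1=1, p_1 = 1*10 + 1 = 11, q_1 = 1*1 + 0 = 1.
  i=2: a_2=2, p_2 = 2*11 + 10 = 32, q_2 = 2*1 + 1 = 3.
  i=3: a_3=10, p_3 = 10*32 + 11 = 331, q_3 = 10*3 + 1 = 31.
  i=4: a_4=2, p_4 = 2*331 + 32 = 694, q_4 = 2*31 + 3 = 65.
  i=5: a_5=1, p_5 = 1*694 + 331 = 1025, q_5 = 1*65 + 31 = 96.
Check: 1025^2 - 114*96^2 = 1050625 - 1050624 = 1, so (x, y) = (1025, 96) solves the equation, and by the theorem it is the least positive solution.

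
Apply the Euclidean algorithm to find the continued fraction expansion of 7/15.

Run the Euclidean algorithm on 7 and 15; the successive quotients are the partial quotients a_0, a_1, ... (each step inverts the fractional part left over by the previous one):
  7 = 0*15 + 7, so a_0 = 0.
  15 = 2*7 + 1, so a_1 = 2.
  7 = 7*1 + 0, so a_2 = 7.
The remainder reaches 0 after 3 divisions, so the expansion has 3 partial quotients, read off in order.

[0; 2, 7]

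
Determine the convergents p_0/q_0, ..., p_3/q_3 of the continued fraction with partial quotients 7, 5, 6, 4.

7/1, 36/5, 223/31, 928/129

Using the convergent recurrence p_i = a_i*p_{i-1} + p_{i-2}, q_i = a_i*q_{i-1} + q_{i-2} with p_{-2}=0, p_{-1}=1, q_{-2}=1, q_{-1}=0:
  i=0: a_0=7, p_0 = 7*1 + 0 = 7, q_0 = 7*0 + 1 = 1.
  i=1: a_1=5, p_1 = 5*7 + 1 = 36, q_1 = 5*1 + 0 = 5.
  i=2: a_2=6, p_2 = 6*36 + 7 = 223, q_2 = 6*5 + 1 = 31.
  i=3: a_3=4, p_3 = 4*223 + 36 = 928, q_3 = 4*31 + 5 = 129.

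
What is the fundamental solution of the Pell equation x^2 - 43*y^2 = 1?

First expand sqrt(43) as a continued fraction. With x_i = (sqrt(43) + m_i)/d_i and (m_0, d_0) = (0, 1): a_0 = floor(sqrt(43)) = 6, since 6^2 = 36 <= 43 < 49 = 7^2.
Iterate m_{i+1} = d_i*a_i - m_i, d_{i+1} = (43 - m_{i+1}^2)/d_i, a_{i+1} = floor((a_0 + m_{i+1})/d_{i+1}):
  m_1 = 1*6 - 0 = 6, d_1 = (43 - 6^2)/1 = 7/1 = 7, a_1 = floor((6 + 6)/7) = 1.
  m_2 = 7*1 - 6 = 1, d_2 = (43 - 1^2)/7 = 42/7 = 6, a_2 = floor((6 + 1)/6) = 1.
  m_3 = 6*1 - 1 = 5, d_3 = (43 - 5^2)/6 = 18/6 = 3, a_3 = floor((6 + 5)/3) = 3.
  m_4 = 3*3 - 5 = 4, d_4 = (43 - 4^2)/3 = 27/3 = 9, a_4 = floor((6 + 4)/9) = 1.
  m_5 = 9*1 - 4 = 5, d_5 = (43 - 5^2)/9 = 18/9 = 2, a_5 = floor((6 + 5)/2) = 5.
  m_6 = 2*5 - 5 = 5, d_6 = (43 - 5^2)/2 = 18/2 = 9, a_6 = floor((6 + 5)/9) = 1.
  m_7 = 9*1 - 5 = 4, d_7 = (43 - 4^2)/9 = 27/9 = 3, a_7 = floor((6 + 4)/3) = 3.
  m_8 = 3*3 - 4 = 5, d_8 = (43 - 5^2)/3 = 18/3 = 6, a_8 = floor((6 + 5)/6) = 1.
  m_9 = 6*1 - 5 = 1, d_9 = (43 - 1^2)/6 = 42/6 = 7, a_9 = floor((6 + 1)/7) = 1.
  m_10 = 7*1 - 1 = 6, d_10 = (43 - 6^2)/7 = 7/7 = 1, a_10 = floor((6 + 6)/1) = 12.
  m_11 = 1*12 - 6 = 6, d_11 = (43 - 6^2)/1 = 7/1 = 7: (m_11, d_11) = (m_1, d_1) = (6, 7), so from here the quotients repeat a_1, ..., a_10; the period length is 10.
So sqrt(43) = [6; (1, 1, 3, 1, 5, 1, 3, 1, 1, 12)] with period length k = 10.
k is even, so the fundamental solution of x^2 - 43y^2 = 1 is (p_{k-1}, q_{k-1}) = (p_9, q_9); compute convergents through index 9.
Convergents (p_i = a_i*p_{i-1} + p_{i-2}, q_i = a_i*q_{i-1} + q_{i-2} with p_{-2}=0, p_{-1}=1, q_{-2}=1, q_{-1}=0):
  i=0: a_0=6, p_0 = 6*1 + 0 = 6, q_0 = 6*0 + 1 = 1.
  i=1: a_1=1, p_1 = 1*6 + 1 = 7, q_1 = 1*1 + 0 = 1.
  i=2: a_2=1, p_2 = 1*7 + 6 = 13, q_2 = 1*1 + 1 = 2.
  i=3: a_3=3, p_3 = 3*13 + 7 = 46, q_3 = 3*2 + 1 = 7.
  i=4: a_4=1, p_4 = 1*46 + 13 = 59, q_4 = 1*7 + 2 = 9.
  i=5: a_5=5, p_5 = 5*59 + 46 = 341, q_5 = 5*9 + 7 = 52.
  i=6: a_6=1, p_6 = 1*341 + 59 = 400, q_6 = 1*52 + 9 = 61.
  i=7: a_7=3, p_7 = 3*400 + 341 = 1541, q_7 = 3*61 + 52 = 235.
  i=8: a_8=1, p_8 = 1*1541 + 400 = 1941, q_8 = 1*235 + 61 = 296.
  i=9: a_9=1, p_9 = 1*1941 + 1541 = 3482, q_9 = 1*296 + 235 = 531.
Check: 3482^2 - 43*531^2 = 12124324 - 12124323 = 1, so (x, y) = (3482, 531) solves the equation, and by the theorem it is the least positive solution.

(x, y) = (3482, 531)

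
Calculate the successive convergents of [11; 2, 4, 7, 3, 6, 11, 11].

11/1, 23/2, 103/9, 744/65, 2335/204, 14754/1289, 164629/14383, 1825673/159502

Using the convergent recurrence p_i = a_i*p_{i-1} + p_{i-2}, q_i = a_i*q_{i-1} + q_{i-2} with p_{-2}=0, p_{-1}=1, q_{-2}=1, q_{-1}=0:
  i=0: a_0=11, p_0 = 11*1 + 0 = 11, q_0 = 11*0 + 1 = 1.
  i=1: a_1=2, p_1 = 2*11 + 1 = 23, q_1 = 2*1 + 0 = 2.
  i=2: a_2=4, p_2 = 4*23 + 11 = 103, q_2 = 4*2 + 1 = 9.
  i=3: a_3=7, p_3 = 7*103 + 23 = 744, q_3 = 7*9 + 2 = 65.
  i=4: a_4=3, p_4 = 3*744 + 103 = 2335, q_4 = 3*65 + 9 = 204.
  i=5: a_5=6, p_5 = 6*2335 + 744 = 14754, q_5 = 6*204 + 65 = 1289.
  i=6: a_6=11, p_6 = 11*14754 + 2335 = 164629, q_6 = 11*1289 + 204 = 14383.
  i=7: a_7=11, p_7 = 11*164629 + 14754 = 1825673, q_7 = 11*14383 + 1289 = 159502.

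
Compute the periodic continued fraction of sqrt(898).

[29; (1, 28, 1, 58)]

Write x_i = (sqrt(898) + m_i)/d_i with (m_0, d_0) = (0, 1). a_0 = floor(sqrt(898)) = 29, since 29^2 = 841 <= 898 < 900 = 30^2.
Iterate m_{i+1} = d_i*a_i - m_i, d_{i+1} = (898 - m_{i+1}^2)/d_i, a_{i+1} = floor((a_0 + m_{i+1})/d_{i+1}):
  m_1 = 1*29 - 0 = 29, d_1 = (898 - 29^2)/1 = 57/1 = 57, a_1 = floor((29 + 29)/57) = 1.
  m_2 = 57*1 - 29 = 28, d_2 = (898 - 28^2)/57 = 114/57 = 2, a_2 = floor((29 + 28)/2) = 28.
  m_3 = 2*28 - 28 = 28, d_3 = (898 - 28^2)/2 = 114/2 = 57, a_3 = floor((29 + 28)/57) = 1.
  m_4 = 57*1 - 28 = 29, d_4 = (898 - 29^2)/57 = 57/57 = 1, a_4 = floor((29 + 29)/1) = 58.
  m_5 = 1*58 - 29 = 29, d_5 = (898 - 29^2)/1 = 57/1 = 57: (m_5, d_5) = (m_1, d_1) = (29, 57), so from here the quotients repeat a_1, ..., a_4; the period length is 4.
Hence the expansion of sqrt(898) is a_0 = 29 followed by the repeating block 1, 28, 1, 58 (period 4).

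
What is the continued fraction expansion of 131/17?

[7; 1, 2, 2, 2]

Run the Euclidean algorithm on 131 and 17; the successive quotients are the partial quotients a_0, a_1, ... (each step inverts the fractional part left over by the previous one):
  131 = 7*17 + 12, so a_0 = 7.
  17 = 1*12 + 5, so a_1 = 1.
  12 = 2*5 + 2, so a_2 = 2.
  5 = 2*2 + 1, so a_3 = 2.
  2 = 2*1 + 0, so a_4 = 2.
The remainder reaches 0 after 5 divisions, so the expansion has 5 partial quotients, read off in order.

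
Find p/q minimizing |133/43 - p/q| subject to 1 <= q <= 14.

34/11

Expand x = 133/43 as a continued fraction with the Euclidean algorithm:
  133 = 3*43 + 4, so a_0 = 3.
  43 = 10*4 + 3, so a_1 = 10.
  4 = 1*3 + 1, so a_2 = 1.
  3 = 3*1 + 0, so a_3 = 3.
so x = [3; 10, 1, 3].
Convergents (p_i = a_i*p_{i-1} + p_{i-2}, q_i = a_i*q_{i-1} + q_{i-2} with p_{-2}=0, p_{-1}=1, q_{-2}=1, q_{-1}=0), until the denominator exceeds 14:
  i=0: a_0=3, p_0 = 3*1 + 0 = 3, q_0 = 3*0 + 1 = 1.
  i=1: a_1=10, p_1 = 10*3 + 1 = 31, q_1 = 10*1 + 0 = 10.
  i=2: a_2=1, p_2 = 1*31 + 3 = 34, q_2 = 1*10 + 1 = 11.
  i=3: a_3=3, p_3 = 3*34 + 31 = 133, q_3 = 3*11 + 10 = 43.
q_3 = 43 > 14, so the last convergent with denominator <= 14 is p_2/q_2 = 34/11.
The closest fraction with denominator <= 14 is either p_2/q_2 or the intermediate fraction (k*p_2 + p_1)/(k*q_2 + q_1) with the largest k >= 1 whose denominator stays <= 14; these approach x as k grows, and every other convergent or intermediate fraction in range is farther away.
Largest k: floor((14 - q_1)/q_2) = floor((14 - 10)/11) = 0.
Since k = 0, no intermediate fraction beyond p_2/q_2 has denominator <= 14, so the convergent 34/11 is the closest (its error is |133*11 - 34*43|/(43*11) = 1/473).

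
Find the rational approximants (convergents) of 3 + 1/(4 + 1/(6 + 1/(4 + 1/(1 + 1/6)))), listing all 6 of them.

Using the convergent recurrence p_i = a_i*p_{i-1} + p_{i-2}, q_i = a_i*q_{i-1} + q_{i-2} with p_{-2}=0, p_{-1}=1, q_{-2}=1, q_{-1}=0:
  i=0: a_0=3, p_0 = 3*1 + 0 = 3, q_0 = 3*0 + 1 = 1.
  i=1: a_1=4, p_1 = 4*3 + 1 = 13, q_1 = 4*1 + 0 = 4.
  i=2: a_2=6, p_2 = 6*13 + 3 = 81, q_2 = 6*4 + 1 = 25.
  i=3: a_3=4, p_3 = 4*81 + 13 = 337, q_3 = 4*25 + 4 = 104.
  i=4: a_4=1, p_4 = 1*337 + 81 = 418, q_4 = 1*104 + 25 = 129.
  i=5: a_5=6, p_5 = 6*418 + 337 = 2845, q_5 = 6*129 + 104 = 878.

3/1, 13/4, 81/25, 337/104, 418/129, 2845/878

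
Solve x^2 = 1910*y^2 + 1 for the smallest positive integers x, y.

First expand sqrt(1910) as a continued fraction. With x_i = (sqrt(1910) + m_i)/d_i and (m_0, d_0) = (0, 1): a_0 = floor(sqrt(1910)) = 43, since 43^2 = 1849 <= 1910 < 1936 = 44^2.
Iterate m_{i+1} = d_i*a_i - m_i, d_{i+1} = (1910 - m_{i+1}^2)/d_i, a_{i+1} = floor((a_0 + m_{i+1})/d_{i+1}):
  m_1 = 1*43 - 0 = 43, d_1 = (1910 - 43^2)/1 = 61/1 = 61, a_1 = floor((43 + 43)/61) = 1.
  m_2 = 61*1 - 43 = 18, d_2 = (1910 - 18^2)/61 = 1586/61 = 26, a_2 = floor((43 + 18)/26) = 2.
  m_3 = 26*2 - 18 = 34, d_3 = (1910 - 34^2)/26 = 754/26 = 29, a_3 = floor((43 + 34)/29) = 2.
  m_4 = 29*2 - 34 = 24, d_4 = (1910 - 24^2)/29 = 1334/29 = 46, a_4 = floor((43 + 24)/46) = 1.
  m_5 = 46*1 - 24 = 22, d_5 = (1910 - 22^2)/46 = 1426/46 = 31, a_5 = floor((43 + 22)/31) = 2.
  m_6 = 31*2 - 22 = 40, d_6 = (1910 - 40^2)/31 = 310/31 = 10, a_6 = floor((43 + 40)/10) = 8.
  m_7 = 10*8 - 40 = 40, d_7 = (1910 - 40^2)/10 = 310/10 = 31, a_7 = floor((43 + 40)/31) = 2.
  m_8 = 31*2 - 40 = 22, d_8 = (1910 - 22^2)/31 = 1426/31 = 46, a_8 = floor((43 + 22)/46) = 1.
  m_9 = 46*1 - 22 = 24, d_9 = (1910 - 24^2)/46 = 1334/46 = 29, a_9 = floor((43 + 24)/29) = 2.
  m_10 = 29*2 - 24 = 34, d_10 = (1910 - 34^2)/29 = 754/29 = 26, a_10 = floor((43 + 34)/26) = 2.
  m_11 = 26*2 - 34 = 18, d_11 = (1910 - 18^2)/26 = 1586/26 = 61, a_11 = floor((43 + 18)/61) = 1.
  m_12 = 61*1 - 18 = 43, d_12 = (1910 - 43^2)/61 = 61/61 = 1, a_12 = floor((43 + 43)/1) = 86.
  m_13 = 1*86 - 43 = 43, d_13 = (1910 - 43^2)/1 = 61/1 = 61: (m_13, d_13) = (m_1, d_1) = (43, 61), so from here the quotients repeat a_1, ..., a_12; the period length is 12.
So sqrt(1910) = [43; (1, 2, 2, 1, 2, 8, 2, 1, 2, 2, 1, 86)] with period length k = 12.
k is even, so the fundamental solution of x^2 - 1910y^2 = 1 is (p_{k-1}, q_{k-1}) = (p_11, q_11); compute convergents through index 11.
Convergents (p_i = a_i*p_{i-1} + p_{i-2}, q_i = a_i*q_{i-1} + q_{i-2} with p_{-2}=0, p_{-1}=1, q_{-2}=1, q_{-1}=0):
  i=0: a_0=43, p_0 = 43*1 + 0 = 43, q_0 = 43*0 + 1 = 1.
  i=1: a_1=1, p_1 = 1*43 + 1 = 44, q_1 = 1*1 + 0 = 1.
  i=2: a_2=2, p_2 = 2*44 + 43 = 131, q_2 = 2*1 + 1 = 3.
  i=3: a_3=2, p_3 = 2*131 + 44 = 306, q_3 = 2*3 + 1 = 7.
  i=4: a_4=1, p_4 = 1*306 + 131 = 437, q_4 = 1*7 + 3 = 10.
  i=5: a_5=2, p_5 = 2*437 + 306 = 1180, q_5 = 2*10 + 7 = 27.
  i=6: a_6=8, p_6 = 8*1180 + 437 = 9877, q_6 = 8*27 + 10 = 226.
  i=7: a_7=2, p_7 = 2*9877 + 1180 = 20934, q_7 = 2*226 + 27 = 479.
  i=8: a_8=1, p_8 = 1*20934 + 9877 = 30811, q_8 = 1*479 + 226 = 705.
  i=9: a_9=2, p_9 = 2*30811 + 20934 = 82556, q_9 = 2*705 + 479 = 1889.
  i=10: a_10=2, p_10 = 2*82556 + 30811 = 195923, q_10 = 2*1889 + 705 = 4483.
  i=11: a_11=1, p_11 = 1*195923 + 82556 = 278479, q_11 = 1*4483 + 1889 = 6372.
Check: 278479^2 - 1910*6372^2 = 77550553441 - 77550553440 = 1, so (x, y) = (278479, 6372) solves the equation, and by the theorem it is the least positive solution.

(x, y) = (278479, 6372)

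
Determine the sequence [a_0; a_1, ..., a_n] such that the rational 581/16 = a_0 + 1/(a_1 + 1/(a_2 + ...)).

[36; 3, 5]

Run the Euclidean algorithm on 581 and 16; the successive quotients are the partial quotients a_0, a_1, ... (each step inverts the fractional part left over by the previous one):
  581 = 36*16 + 5, so a_0 = 36.
  16 = 3*5 + 1, so a_1 = 3.
  5 = 5*1 + 0, so a_2 = 5.
The remainder reaches 0 after 3 divisions, so the expansion has 3 partial quotients, read off in order.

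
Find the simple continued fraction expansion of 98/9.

Run the Euclidean algorithm on 98 and 9; the successive quotients are the partial quotients a_0, a_1, ... (each step inverts the fractional part left over by the previous one):
  98 = 10*9 + 8, so a_0 = 10.
  9 = 1*8 + 1, so a_1 = 1.
  8 = 8*1 + 0, so a_2 = 8.
The remainder reaches 0 after 3 divisions, so the expansion has 3 partial quotients, read off in order.

[10; 1, 8]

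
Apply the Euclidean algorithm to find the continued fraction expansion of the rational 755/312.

[2; 2, 2, 1, 1, 1, 1, 1, 2, 2]

Run the Euclidean algorithm on 755 and 312; the successive quotients are the partial quotients a_0, a_1, ... (each step inverts the fractional part left over by the previous one):
  755 = 2*312 + 131, so a_0 = 2.
  312 = 2*131 + 50, so a_1 = 2.
  131 = 2*50 + 31, so a_2 = 2.
  50 = 1*31 + 19, so a_3 = 1.
  31 = 1*19 + 12, so a_4 = 1.
  19 = 1*12 + 7, so a_5 = 1.
  12 = 1*7 + 5, so a_6 = 1.
  7 = 1*5 + 2, so a_7 = 1.
  5 = 2*2 + 1, so a_8 = 2.
  2 = 2*1 + 0, so a_9 = 2.
The remainder reaches 0 after 10 divisions, so the expansion has 10 partial quotients, read off in order.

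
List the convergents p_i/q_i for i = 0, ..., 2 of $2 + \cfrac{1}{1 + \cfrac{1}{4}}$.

Using the convergent recurrence p_i = a_i*p_{i-1} + p_{i-2}, q_i = a_i*q_{i-1} + q_{i-2} with p_{-2}=0, p_{-1}=1, q_{-2}=1, q_{-1}=0:
  i=0: a_0=2, p_0 = 2*1 + 0 = 2, q_0 = 2*0 + 1 = 1.
  i=1: a_1=1, p_1 = 1*2 + 1 = 3, q_1 = 1*1 + 0 = 1.
  i=2: a_2=4, p_2 = 4*3 + 2 = 14, q_2 = 4*1 + 1 = 5.

2/1, 3/1, 14/5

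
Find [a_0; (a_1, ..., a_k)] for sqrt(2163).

Write x_i = (sqrt(2163) + m_i)/d_i with (m_0, d_0) = (0, 1). a_0 = floor(sqrt(2163)) = 46, since 46^2 = 2116 <= 2163 < 2209 = 47^2.
Iterate m_{i+1} = d_i*a_i - m_i, d_{i+1} = (2163 - m_{i+1}^2)/d_i, a_{i+1} = floor((a_0 + m_{i+1})/d_{i+1}):
  m_1 = 1*46 - 0 = 46, d_1 = (2163 - 46^2)/1 = 47/1 = 47, a_1 = floor((46 + 46)/47) = 1.
  m_2 = 47*1 - 46 = 1, d_2 = (2163 - 1^2)/47 = 2162/47 = 46, a_2 = floor((46 + 1)/46) = 1.
  m_3 = 46*1 - 1 = 45, d_3 = (2163 - 45^2)/46 = 138/46 = 3, a_3 = floor((46 + 45)/3) = 30.
  m_4 = 3*30 - 45 = 45, d_4 = (2163 - 45^2)/3 = 138/3 = 46, a_4 = floor((46 + 45)/46) = 1.
  m_5 = 46*1 - 45 = 1, d_5 = (2163 - 1^2)/46 = 2162/46 = 47, a_5 = floor((46 + 1)/47) = 1.
  m_6 = 47*1 - 1 = 46, d_6 = (2163 - 46^2)/47 = 47/47 = 1, a_6 = floor((46 + 46)/1) = 92.
  m_7 = 1*92 - 46 = 46, d_7 = (2163 - 46^2)/1 = 47/1 = 47: (m_7, d_7) = (m_1, d_1) = (46, 47), so from here the quotients repeat a_1, ..., a_6; the period length is 6.
Hence the expansion of sqrt(2163) is a_0 = 46 followed by the repeating block 1, 1, 30, 1, 1, 92 (period 6).

[46; (1, 1, 30, 1, 1, 92)]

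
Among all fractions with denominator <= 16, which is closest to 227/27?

Expand x = 227/27 as a continued fraction with the Euclidean algorithm:
  227 = 8*27 + 11, so a_0 = 8.
  27 = 2*11 + 5, so a_1 = 2.
  11 = 2*5 + 1, so a_2 = 2.
  5 = 5*1 + 0, so a_3 = 5.
so x = [8; 2, 2, 5].
Convergents (p_i = a_i*p_{i-1} + p_{i-2}, q_i = a_i*q_{i-1} + q_{i-2} with p_{-2}=0, p_{-1}=1, q_{-2}=1, q_{-1}=0), until the denominator exceeds 16:
  i=0: a_0=8, p_0 = 8*1 + 0 = 8, q_0 = 8*0 + 1 = 1.
  i=1: a_1=2, p_1 = 2*8 + 1 = 17, q_1 = 2*1 + 0 = 2.
  i=2: a_2=2, p_2 = 2*17 + 8 = 42, q_2 = 2*2 + 1 = 5.
  i=3: a_3=5, p_3 = 5*42 + 17 = 227, q_3 = 5*5 + 2 = 27.
q_3 = 27 > 16, so the last convergent with denominator <= 16 is p_2/q_2 = 42/5.
The closest fraction with denominator <= 16 is either p_2/q_2 or the intermediate fraction (k*p_2 + p_1)/(k*q_2 + q_1) with the largest k >= 1 whose denominator stays <= 16; these approach x as k grows, and every other convergent or intermediate fraction in range is farther away.
Largest k: floor((16 - q_1)/q_2) = floor((16 - 2)/5) = 2.
That gives (2*42 + 17)/(2*5 + 2) = 101/12.
Compare the errors: |x - 42/5| = |227*5 - 42*27|/(27*5) = 1/135, and |x - 101/12| = |227*12 - 101*27|/(27*12) = 3/324.
Cross-multiplying, 1*324 = 324 < 405 = 3*135, so 1/135 is smaller: the convergent 42/5 is closer to x than 101/12.

42/5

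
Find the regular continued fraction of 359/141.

[2; 1, 1, 4, 1, 12]

Run the Euclidean algorithm on 359 and 141; the successive quotients are the partial quotients a_0, a_1, ... (each step inverts the fractional part left over by the previous one):
  359 = 2*141 + 77, so a_0 = 2.
  141 = 1*77 + 64, so a_1 = 1.
  77 = 1*64 + 13, so a_2 = 1.
  64 = 4*13 + 12, so a_3 = 4.
  13 = 1*12 + 1, so a_4 = 1.
  12 = 12*1 + 0, so a_5 = 12.
The remainder reaches 0 after 6 divisions, so the expansion has 6 partial quotients, read off in order.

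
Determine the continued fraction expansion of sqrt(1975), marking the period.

[44; (2, 3, 1, 2, 1, 3, 2, 88)]

Write x_i = (sqrt(1975) + m_i)/d_i with (m_0, d_0) = (0, 1). a_0 = floor(sqrt(1975)) = 44, since 44^2 = 1936 <= 1975 < 2025 = 45^2.
Iterate m_{i+1} = d_i*a_i - m_i, d_{i+1} = (1975 - m_{i+1}^2)/d_i, a_{i+1} = floor((a_0 + m_{i+1})/d_{i+1}):
  m_1 = 1*44 - 0 = 44, d_1 = (1975 - 44^2)/1 = 39/1 = 39, a_1 = floor((44 + 44)/39) = 2.
  m_2 = 39*2 - 44 = 34, d_2 = (1975 - 34^2)/39 = 819/39 = 21, a_2 = floor((44 + 34)/21) = 3.
  m_3 = 21*3 - 34 = 29, d_3 = (1975 - 29^2)/21 = 1134/21 = 54, a_3 = floor((44 + 29)/54) = 1.
  m_4 = 54*1 - 29 = 25, d_4 = (1975 - 25^2)/54 = 1350/54 = 25, a_4 = floor((44 + 25)/25) = 2.
  m_5 = 25*2 - 25 = 25, d_5 = (1975 - 25^2)/25 = 1350/25 = 54, a_5 = floor((44 + 25)/54) = 1.
  m_6 = 54*1 - 25 = 29, d_6 = (1975 - 29^2)/54 = 1134/54 = 21, a_6 = floor((44 + 29)/21) = 3.
  m_7 = 21*3 - 29 = 34, d_7 = (1975 - 34^2)/21 = 819/21 = 39, a_7 = floor((44 + 34)/39) = 2.
  m_8 = 39*2 - 34 = 44, d_8 = (1975 - 44^2)/39 = 39/39 = 1, a_8 = floor((44 + 44)/1) = 88.
  m_9 = 1*88 - 44 = 44, d_9 = (1975 - 44^2)/1 = 39/1 = 39: (m_9, d_9) = (m_1, d_1) = (44, 39), so from here the quotients repeat a_1, ..., a_8; the period length is 8.
Hence the expansion of sqrt(1975) is a_0 = 44 followed by the repeating block 2, 3, 1, 2, 1, 3, 2, 88 (period 8).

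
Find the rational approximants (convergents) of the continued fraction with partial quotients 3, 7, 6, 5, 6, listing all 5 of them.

3/1, 22/7, 135/43, 697/222, 4317/1375

Using the convergent recurrence p_i = a_i*p_{i-1} + p_{i-2}, q_i = a_i*q_{i-1} + q_{i-2} with p_{-2}=0, p_{-1}=1, q_{-2}=1, q_{-1}=0:
  i=0: a_0=3, p_0 = 3*1 + 0 = 3, q_0 = 3*0 + 1 = 1.
  i=1: a_1=7, p_1 = 7*3 + 1 = 22, q_1 = 7*1 + 0 = 7.
  i=2: a_2=6, p_2 = 6*22 + 3 = 135, q_2 = 6*7 + 1 = 43.
  i=3: a_3=5, p_3 = 5*135 + 22 = 697, q_3 = 5*43 + 7 = 222.
  i=4: a_4=6, p_4 = 6*697 + 135 = 4317, q_4 = 6*222 + 43 = 1375.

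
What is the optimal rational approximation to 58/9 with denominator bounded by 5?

32/5

Expand x = 58/9 as a continued fraction with the Euclidean algorithm:
  58 = 6*9 + 4, so a_0 = 6.
  9 = 2*4 + 1, so a_1 = 2.
  4 = 4*1 + 0, so a_2 = 4.
so x = [6; 2, 4].
Convergents (p_i = a_i*p_{i-1} + p_{i-2}, q_i = a_i*q_{i-1} + q_{i-2} with p_{-2}=0, p_{-1}=1, q_{-2}=1, q_{-1}=0), until the denominator exceeds 5:
  i=0: a_0=6, p_0 = 6*1 + 0 = 6, q_0 = 6*0 + 1 = 1.
  i=1: a_1=2, p_1 = 2*6 + 1 = 13, q_1 = 2*1 + 0 = 2.
  i=2: a_2=4, p_2 = 4*13 + 6 = 58, q_2 = 4*2 + 1 = 9.
q_2 = 9 > 5, so the last convergent with denominator <= 5 is p_1/q_1 = 13/2.
The closest fraction with denominator <= 5 is either p_1/q_1 or the intermediate fraction (k*p_1 + p_0)/(k*q_1 + q_0) with the largest k >= 1 whose denominator stays <= 5; these approach x as k grows, and every other convergent or intermediate fraction in range is farther away.
Largest k: floor((5 - q_0)/q_1) = floor((5 - 1)/2) = 2.
That gives (2*13 + 6)/(2*2 + 1) = 32/5.
Compare the errors: |x - 13/2| = |58*2 - 13*9|/(9*2) = 1/18, and |x - 32/5| = |58*5 - 32*9|/(9*5) = 2/45.
Cross-multiplying, 2*18 = 36 < 45 = 1*45, so 2/45 is smaller: the intermediate fraction 32/5 is closer to x than 13/2.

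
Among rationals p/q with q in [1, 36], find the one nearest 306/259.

13/11

Expand x = 306/259 as a continued fraction with the Euclidean algorithm:
  306 = 1*259 + 47, so a_0 = 1.
  259 = 5*47 + 24, so a_1 = 5.
  47 = 1*24 + 23, so a_2 = 1.
  24 = 1*23 + 1, so a_3 = 1.
  23 = 23*1 + 0, so a_4 = 23.
so x = [1; 5, 1, 1, 23].
Convergents (p_i = a_i*p_{i-1} + p_{i-2}, q_i = a_i*q_{i-1} + q_{i-2} with p_{-2}=0, p_{-1}=1, q_{-2}=1, q_{-1}=0), until the denominator exceeds 36:
  i=0: a_0=1, p_0 = 1*1 + 0 = 1, q_0 = 1*0 + 1 = 1.
  i=1: a_1=5, p_1 = 5*1 + 1 = 6, q_1 = 5*1 + 0 = 5.
  i=2: a_2=1, p_2 = 1*6 + 1 = 7, q_2 = 1*5 + 1 = 6.
  i=3: a_3=1, p_3 = 1*7 + 6 = 13, q_3 = 1*6 + 5 = 11.
  i=4: a_4=23, p_4 = 23*13 + 7 = 306, q_4 = 23*11 + 6 = 259.
q_4 = 259 > 36, so the last convergent with denominator <= 36 is p_3/q_3 = 13/11.
The closest fraction with denominator <= 36 is either p_3/q_3 or the intermediate fraction (k*p_3 + p_2)/(k*q_3 + q_2) with the largest k >= 1 whose denominator stays <= 36; these approach x as k grows, and every other convergent or intermediate fraction in range is farther away.
Largest k: floor((36 - q_2)/q_3) = floor((36 - 6)/11) = 2.
That gives (2*13 + 7)/(2*11 + 6) = 33/28.
Compare the errors: |x - 13/11| = |306*11 - 13*259|/(259*11) = 1/2849, and |x - 33/28| = |306*28 - 33*259|/(259*28) = 21/7252.
Cross-multiplying, 1*7252 = 7252 < 59829 = 21*2849, so 1/2849 is smaller: the convergent 13/11 is closer to x than 33/28.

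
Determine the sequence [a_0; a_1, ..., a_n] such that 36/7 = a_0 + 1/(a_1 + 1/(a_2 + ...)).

Run the Euclidean algorithm on 36 and 7; the successive quotients are the partial quotients a_0, a_1, ... (each step inverts the fractional part left over by the previous one):
  36 = 5*7 + 1, so a_0 = 5.
  7 = 7*1 + 0, so a_1 = 7.
The remainder reaches 0 after 2 divisions, so the expansion has 2 partial quotients, read off in order.

[5; 7]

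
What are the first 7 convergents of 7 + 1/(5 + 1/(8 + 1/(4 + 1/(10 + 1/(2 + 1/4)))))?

7/1, 36/5, 295/41, 1216/169, 12455/1731, 26126/3631, 116959/16255

Using the convergent recurrence p_i = a_i*p_{i-1} + p_{i-2}, q_i = a_i*q_{i-1} + q_{i-2} with p_{-2}=0, p_{-1}=1, q_{-2}=1, q_{-1}=0:
  i=0: a_0=7, p_0 = 7*1 + 0 = 7, q_0 = 7*0 + 1 = 1.
  i=1: a_1=5, p_1 = 5*7 + 1 = 36, q_1 = 5*1 + 0 = 5.
  i=2: a_2=8, p_2 = 8*36 + 7 = 295, q_2 = 8*5 + 1 = 41.
  i=3: a_3=4, p_3 = 4*295 + 36 = 1216, q_3 = 4*41 + 5 = 169.
  i=4: a_4=10, p_4 = 10*1216 + 295 = 12455, q_4 = 10*169 + 41 = 1731.
  i=5: a_5=2, p_5 = 2*12455 + 1216 = 26126, q_5 = 2*1731 + 169 = 3631.
  i=6: a_6=4, p_6 = 4*26126 + 12455 = 116959, q_6 = 4*3631 + 1731 = 16255.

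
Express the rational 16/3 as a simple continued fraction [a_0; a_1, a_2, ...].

[5; 3]

Run the Euclidean algorithm on 16 and 3; the successive quotients are the partial quotients a_0, a_1, ... (each step inverts the fractional part left over by the previous one):
  16 = 5*3 + 1, so a_0 = 5.
  3 = 3*1 + 0, so a_1 = 3.
The remainder reaches 0 after 2 divisions, so the expansion has 2 partial quotients, read off in order.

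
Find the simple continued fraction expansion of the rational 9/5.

[1; 1, 4]

Run the Euclidean algorithm on 9 and 5; the successive quotients are the partial quotients a_0, a_1, ... (each step inverts the fractional part left over by the previous one):
  9 = 1*5 + 4, so a_0 = 1.
  5 = 1*4 + 1, so a_1 = 1.
  4 = 4*1 + 0, so a_2 = 4.
The remainder reaches 0 after 3 divisions, so the expansion has 3 partial quotients, read off in order.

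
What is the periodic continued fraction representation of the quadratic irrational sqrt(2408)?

Write x_i = (sqrt(2408) + m_i)/d_i with (m_0, d_0) = (0, 1). a_0 = floor(sqrt(2408)) = 49, since 49^2 = 2401 <= 2408 < 2500 = 50^2.
Iterate m_{i+1} = d_i*a_i - m_i, d_{i+1} = (2408 - m_{i+1}^2)/d_i, a_{i+1} = floor((a_0 + m_{i+1})/d_{i+1}):
  m_1 = 1*49 - 0 = 49, d_1 = (2408 - 49^2)/1 = 7/1 = 7, a_1 = floor((49 + 49)/7) = 14.
  m_2 = 7*14 - 49 = 49, d_2 = (2408 - 49^2)/7 = 7/7 = 1, a_2 = floor((49 + 49)/1) = 98.
  m_3 = 1*98 - 49 = 49, d_3 = (2408 - 49^2)/1 = 7/1 = 7: (m_3, d_3) = (m_1, d_1) = (49, 7), so from here the quotients repeat a_1, a_2; the period length is 2.
Hence the expansion of sqrt(2408) is a_0 = 49 followed by the repeating block 14, 98 (period 2).

[49; (14, 98)]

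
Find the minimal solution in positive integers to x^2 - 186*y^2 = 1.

(x, y) = (7501, 550)

First expand sqrt(186) as a continued fraction. With x_i = (sqrt(186) + m_i)/d_i and (m_0, d_0) = (0, 1): a_0 = floor(sqrt(186)) = 13, since 13^2 = 169 <= 186 < 196 = 14^2.
Iterate m_{i+1} = d_i*a_i - m_i, d_{i+1} = (186 - m_{i+1}^2)/d_i, a_{i+1} = floor((a_0 + m_{i+1})/d_{i+1}):
  m_1 = 1*13 - 0 = 13, d_1 = (186 - 13^2)/1 = 17/1 = 17, a_1 = floor((13 + 13)/17) = 1.
  m_2 = 17*1 - 13 = 4, d_2 = (186 - 4^2)/17 = 170/17 = 10, a_2 = floor((13 + 4)/10) = 1.
  m_3 = 10*1 - 4 = 6, d_3 = (186 - 6^2)/10 = 150/10 = 15, a_3 = floor((13 + 6)/15) = 1.
  m_4 = 15*1 - 6 = 9, d_4 = (186 - 9^2)/15 = 105/15 = 7, a_4 = floor((13 + 9)/7) = 3.
  m_5 = 7*3 - 9 = 12, d_5 = (186 - 12^2)/7 = 42/7 = 6, a_5 = floor((13 + 12)/6) = 4.
  m_6 = 6*4 - 12 = 12, d_6 = (186 - 12^2)/6 = 42/6 = 7, a_6 = floor((13 + 12)/7) = 3.
  m_7 = 7*3 - 12 = 9, d_7 = (186 - 9^2)/7 = 105/7 = 15, a_7 = floor((13 + 9)/15) = 1.
  m_8 = 15*1 - 9 = 6, d_8 = (186 - 6^2)/15 = 150/15 = 10, a_8 = floor((13 + 6)/10) = 1.
  m_9 = 10*1 - 6 = 4, d_9 = (186 - 4^2)/10 = 170/10 = 17, a_9 = floor((13 + 4)/17) = 1.
  m_10 = 17*1 - 4 = 13, d_10 = (186 - 13^2)/17 = 17/17 = 1, a_10 = floor((13 + 13)/1) = 26.
  m_11 = 1*26 - 13 = 13, d_11 = (186 - 13^2)/1 = 17/1 = 17: (m_11, d_11) = (m_1, d_1) = (13, 17), so from here the quotients repeat a_1, ..., a_10; the period length is 10.
So sqrt(186) = [13; (1, 1, 1, 3, 4, 3, 1, 1, 1, 26)] with period length k = 10.
k is even, so the fundamental solution of x^2 - 186y^2 = 1 is (p_{k-1}, q_{k-1}) = (p_9, q_9); compute convergents through index 9.
Convergents (p_i = a_i*p_{i-1} + p_{i-2}, q_i = a_i*q_{i-1} + q_{i-2} with p_{-2}=0, p_{-1}=1, q_{-2}=1, q_{-1}=0):
  i=0: a_0=13, p_0 = 13*1 + 0 = 13, q_0 = 13*0 + 1 = 1.
  i=1: a_1=1, p_1 = 1*13 + 1 = 14, q_1 = 1*1 + 0 = 1.
  i=2: a_2=1, p_2 = 1*14 + 13 = 27, q_2 = 1*1 + 1 = 2.
  i=3: a_3=1, p_3 = 1*27 + 14 = 41, q_3 = 1*2 + 1 = 3.
  i=4: a_4=3, p_4 = 3*41 + 27 = 150, q_4 = 3*3 + 2 = 11.
  i=5: a_5=4, p_5 = 4*150 + 41 = 641, q_5 = 4*11 + 3 = 47.
  i=6: a_6=3, p_6 = 3*641 + 150 = 2073, q_6 = 3*47 + 11 = 152.
  i=7: a_7=1, p_7 = 1*2073 + 641 = 2714, q_7 = 1*152 + 47 = 199.
  i=8: a_8=1, p_8 = 1*2714 + 2073 = 4787, q_8 = 1*199 + 152 = 351.
  i=9: a_9=1, p_9 = 1*4787 + 2714 = 7501, q_9 = 1*351 + 199 = 550.
Check: 7501^2 - 186*550^2 = 56265001 - 56265000 = 1, so (x, y) = (7501, 550) solves the equation, and by the theorem it is the least positive solution.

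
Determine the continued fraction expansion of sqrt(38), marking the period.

Write x_i = (sqrt(38) + m_i)/d_i with (m_0, d_0) = (0, 1). a_0 = floor(sqrt(38)) = 6, since 6^2 = 36 <= 38 < 49 = 7^2.
Iterate m_{i+1} = d_i*a_i - m_i, d_{i+1} = (38 - m_{i+1}^2)/d_i, a_{i+1} = floor((a_0 + m_{i+1})/d_{i+1}):
  m_1 = 1*6 - 0 = 6, d_1 = (38 - 6^2)/1 = 2/1 = 2, a_1 = floor((6 + 6)/2) = 6.
  m_2 = 2*6 - 6 = 6, d_2 = (38 - 6^2)/2 = 2/2 = 1, a_2 = floor((6 + 6)/1) = 12.
  m_3 = 1*12 - 6 = 6, d_3 = (38 - 6^2)/1 = 2/1 = 2: (m_3, d_3) = (m_1, d_1) = (6, 2), so from here the quotients repeat a_1, a_2; the period length is 2.
Hence the expansion of sqrt(38) is a_0 = 6 followed by the repeating block 6, 12 (period 2).

[6; (6, 12)]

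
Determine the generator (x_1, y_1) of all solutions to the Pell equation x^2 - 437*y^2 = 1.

First expand sqrt(437) as a continued fraction. With x_i = (sqrt(437) + m_i)/d_i and (m_0, d_0) = (0, 1): a_0 = floor(sqrt(437)) = 20, since 20^2 = 400 <= 437 < 441 = 21^2.
Iterate m_{i+1} = d_i*a_i - m_i, d_{i+1} = (437 - m_{i+1}^2)/d_i, a_{i+1} = floor((a_0 + m_{i+1})/d_{i+1}):
  m_1 = 1*20 - 0 = 20, d_1 = (437 - 20^2)/1 = 37/1 = 37, a_1 = floor((20 + 20)/37) = 1.
  m_2 = 37*1 - 20 = 17, d_2 = (437 - 17^2)/37 = 148/37 = 4, a_2 = floor((20 + 17)/4) = 9.
  m_3 = 4*9 - 17 = 19, d_3 = (437 - 19^2)/4 = 76/4 = 19, a_3 = floor((20 + 19)/19) = 2.
  m_4 = 19*2 - 19 = 19, d_4 = (437 - 19^2)/19 = 76/19 = 4, a_4 = floor((20 + 19)/4) = 9.
  m_5 = 4*9 - 19 = 17, d_5 = (437 - 17^2)/4 = 148/4 = 37, a_5 = floor((20 + 17)/37) = 1.
  m_6 = 37*1 - 17 = 20, d_6 = (437 - 20^2)/37 = 37/37 = 1, a_6 = floor((20 + 20)/1) = 40.
  m_7 = 1*40 - 20 = 20, d_7 = (437 - 20^2)/1 = 37/1 = 37: (m_7, d_7) = (m_1, d_1) = (20, 37), so from here the quotients repeat a_1, ..., a_6; the period length is 6.
So sqrt(437) = [20; (1, 9, 2, 9, 1, 40)] with period length k = 6.
k is even, so the fundamental solution of x^2 - 437y^2 = 1 is (p_{k-1}, q_{k-1}) = (p_5, q_5); compute convergents through index 5.
Convergents (p_i = a_i*p_{i-1} + p_{i-2}, q_i = a_i*q_{i-1} + q_{i-2} with p_{-2}=0, p_{-1}=1, q_{-2}=1, q_{-1}=0):
  i=0: a_0=20, p_0 = 20*1 + 0 = 20, q_0 = 20*0 + 1 = 1.
  i=1: a_1=1, p_1 = 1*20 + 1 = 21, q_1 = 1*1 + 0 = 1.
  i=2: a_2=9, p_2 = 9*21 + 20 = 209, q_2 = 9*1 + 1 = 10.
  i=3: a_3=2, p_3 = 2*209 + 21 = 439, q_3 = 2*10 + 1 = 21.
  i=4: a_4=9, p_4 = 9*439 + 209 = 4160, q_4 = 9*21 + 10 = 199.
  i=5: a_5=1, p_5 = 1*4160 + 439 = 4599, q_5 = 1*199 + 21 = 220.
Check: 4599^2 - 437*220^2 = 21150801 - 21150800 = 1, so (x, y) = (4599, 220) solves the equation, and by the theorem it is the least positive solution.

(x, y) = (4599, 220)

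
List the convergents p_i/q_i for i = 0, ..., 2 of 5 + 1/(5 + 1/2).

5/1, 26/5, 57/11

Using the convergent recurrence p_i = a_i*p_{i-1} + p_{i-2}, q_i = a_i*q_{i-1} + q_{i-2} with p_{-2}=0, p_{-1}=1, q_{-2}=1, q_{-1}=0:
  i=0: a_0=5, p_0 = 5*1 + 0 = 5, q_0 = 5*0 + 1 = 1.
  i=1: a_1=5, p_1 = 5*5 + 1 = 26, q_1 = 5*1 + 0 = 5.
  i=2: a_2=2, p_2 = 2*26 + 5 = 57, q_2 = 2*5 + 1 = 11.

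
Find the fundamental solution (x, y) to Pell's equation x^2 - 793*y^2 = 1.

First expand sqrt(793) as a continued fraction. With x_i = (sqrt(793) + m_i)/d_i and (m_0, d_0) = (0, 1): a_0 = floor(sqrt(793)) = 28, since 28^2 = 784 <= 793 < 841 = 29^2.
Iterate m_{i+1} = d_i*a_i - m_i, d_{i+1} = (793 - m_{i+1}^2)/d_i, a_{i+1} = floor((a_0 + m_{i+1})/d_{i+1}):
  m_1 = 1*28 - 0 = 28, d_1 = (793 - 28^2)/1 = 9/1 = 9, a_1 = floor((28 + 28)/9) = 6.
  m_2 = 9*6 - 28 = 26, d_2 = (793 - 26^2)/9 = 117/9 = 13, a_2 = floor((28 + 26)/13) = 4.
  m_3 = 13*4 - 26 = 26, d_3 = (793 - 26^2)/13 = 117/13 = 9, a_3 = floor((28 + 26)/9) = 6.
  m_4 = 9*6 - 26 = 28, d_4 = (793 - 28^2)/9 = 9/9 = 1, a_4 = floor((28 + 28)/1) = 56.
  m_5 = 1*56 - 28 = 28, d_5 = (793 - 28^2)/1 = 9/1 = 9: (m_5, d_5) = (m_1, d_1) = (28, 9), so from here the quotients repeat a_1, ..., a_4; the period length is 4.
So sqrt(793) = [28; (6, 4, 6, 56)] with period length k = 4.
k is even, so the fundamental solution of x^2 - 793y^2 = 1 is (p_{k-1}, q_{k-1}) = (p_3, q_3); compute convergents through index 3.
Convergents (p_i = a_i*p_{i-1} + p_{i-2}, q_i = a_i*q_{i-1} + q_{i-2} with p_{-2}=0, p_{-1}=1, q_{-2}=1, q_{-1}=0):
  i=0: a_0=28, p_0 = 28*1 + 0 = 28, q_0 = 28*0 + 1 = 1.
  i=1: a_1=6, p_1 = 6*28 + 1 = 169, q_1 = 6*1 + 0 = 6.
  i=2: a_2=4, p_2 = 4*169 + 28 = 704, q_2 = 4*6 + 1 = 25.
  i=3: a_3=6, p_3 = 6*704 + 169 = 4393, q_3 = 6*25 + 6 = 156.
Check: 4393^2 - 793*156^2 = 19298449 - 19298448 = 1, so (x, y) = (4393, 156) solves the equation, and by the theorem it is the least positive solution.

(x, y) = (4393, 156)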